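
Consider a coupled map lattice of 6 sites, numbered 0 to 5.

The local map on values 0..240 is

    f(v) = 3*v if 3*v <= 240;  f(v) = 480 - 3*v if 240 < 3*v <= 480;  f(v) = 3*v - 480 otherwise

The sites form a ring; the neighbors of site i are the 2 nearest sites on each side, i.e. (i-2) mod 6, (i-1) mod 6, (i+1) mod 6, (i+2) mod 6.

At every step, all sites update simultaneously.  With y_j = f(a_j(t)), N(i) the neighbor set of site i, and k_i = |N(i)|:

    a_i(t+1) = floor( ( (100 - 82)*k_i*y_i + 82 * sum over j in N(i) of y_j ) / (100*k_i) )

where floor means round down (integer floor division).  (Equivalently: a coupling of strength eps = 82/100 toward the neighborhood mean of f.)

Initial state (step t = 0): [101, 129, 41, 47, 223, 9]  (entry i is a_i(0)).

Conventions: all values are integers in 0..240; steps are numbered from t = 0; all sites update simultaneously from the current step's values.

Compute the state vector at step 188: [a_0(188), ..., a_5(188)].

Simulating step by step:
t=0: [101, 129, 41, 47, 223, 9]
t=1: [120, 112, 145, 113, 129, 127]
t=2: [99, 108, 110, 103, 99, 119]
t=3: [158, 156, 169, 156, 161, 164]
t=4: [12, 13, 11, 13, 12, 8]
t=5: [33, 34, 36, 34, 33, 35]
t=6: [102, 103, 101, 103, 102, 101]
t=7: [174, 174, 173, 174, 174, 173]
t=8: [40, 40, 41, 40, 40, 41]
t=9: [121, 121, 120, 121, 121, 120]
t=10: [118, 118, 117, 118, 118, 117]
t=11: [127, 127, 126, 127, 127, 126]
t=12: [100, 100, 99, 100, 100, 99]
t=13: [181, 181, 180, 181, 181, 180]
t=14: [61, 61, 62, 61, 61, 62]
t=15: [184, 184, 183, 184, 184, 183]
t=16: [70, 70, 71, 70, 70, 71]
t=17: [211, 211, 210, 211, 211, 210]
t=18: [151, 151, 152, 151, 151, 152]
t=19: [25, 25, 26, 25, 25, 26]
t=20: [76, 76, 75, 76, 76, 75]
t=21: [226, 226, 227, 226, 226, 227]
t=22: [199, 199, 198, 199, 199, 198]
t=23: [115, 115, 116, 115, 115, 116]
t=24: [133, 133, 134, 133, 133, 134]
t=25: [79, 79, 80, 79, 79, 80]
t=26: [238, 238, 237, 238, 238, 237]
t=27: [232, 232, 233, 232, 232, 233]
t=28: [217, 217, 216, 217, 217, 216]
t=29: [169, 169, 170, 169, 169, 170]
t=30: [28, 28, 27, 28, 28, 27]
t=31: [82, 82, 83, 82, 82, 83]
t=32: [232, 232, 233, 232, 232, 233]

Answer: [217, 217, 216, 217, 217, 216]
Key observation: The state at step 27, [232, 232, 233, 232, 232, 233], reappears at step 32: the system is in a cycle of period 5 from step 27 on.  Therefore the state at step 188 equals the state at step 27 + ((188 - 27) mod 5) = 28, which is [217, 217, 216, 217, 217, 216].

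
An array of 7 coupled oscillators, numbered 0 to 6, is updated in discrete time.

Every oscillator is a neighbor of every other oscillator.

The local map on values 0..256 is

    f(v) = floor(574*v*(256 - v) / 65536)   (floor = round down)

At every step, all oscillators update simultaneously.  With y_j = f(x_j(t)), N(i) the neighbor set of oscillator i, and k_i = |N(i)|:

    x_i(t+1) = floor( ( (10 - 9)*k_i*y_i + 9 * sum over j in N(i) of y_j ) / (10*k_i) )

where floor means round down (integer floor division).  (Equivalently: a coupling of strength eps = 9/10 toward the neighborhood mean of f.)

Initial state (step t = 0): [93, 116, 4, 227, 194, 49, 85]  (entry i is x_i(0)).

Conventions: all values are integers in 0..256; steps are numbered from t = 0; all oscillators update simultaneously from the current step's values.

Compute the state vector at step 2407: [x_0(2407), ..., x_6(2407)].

Answer: [142, 142, 142, 142, 142, 142, 142]
Key observation: The state at step 4, [141, 141, 141, 141, 141, 141, 141], reappears at step 6: the system is in a cycle of period 2 from step 4 on.  Therefore the state at step 2407 equals the state at step 4 + ((2407 - 4) mod 2) = 5, which is [142, 142, 142, 142, 142, 142, 142].

Derivation:
t=0: [93, 116, 4, 227, 194, 49, 85]
t=1: [92, 91, 98, 96, 93, 94, 92]
t=2: [132, 132, 132, 132, 132, 132, 132]
t=3: [143, 143, 143, 143, 143, 143, 143]
t=4: [141, 141, 141, 141, 141, 141, 141]
t=5: [142, 142, 142, 142, 142, 142, 142]
t=6: [141, 141, 141, 141, 141, 141, 141]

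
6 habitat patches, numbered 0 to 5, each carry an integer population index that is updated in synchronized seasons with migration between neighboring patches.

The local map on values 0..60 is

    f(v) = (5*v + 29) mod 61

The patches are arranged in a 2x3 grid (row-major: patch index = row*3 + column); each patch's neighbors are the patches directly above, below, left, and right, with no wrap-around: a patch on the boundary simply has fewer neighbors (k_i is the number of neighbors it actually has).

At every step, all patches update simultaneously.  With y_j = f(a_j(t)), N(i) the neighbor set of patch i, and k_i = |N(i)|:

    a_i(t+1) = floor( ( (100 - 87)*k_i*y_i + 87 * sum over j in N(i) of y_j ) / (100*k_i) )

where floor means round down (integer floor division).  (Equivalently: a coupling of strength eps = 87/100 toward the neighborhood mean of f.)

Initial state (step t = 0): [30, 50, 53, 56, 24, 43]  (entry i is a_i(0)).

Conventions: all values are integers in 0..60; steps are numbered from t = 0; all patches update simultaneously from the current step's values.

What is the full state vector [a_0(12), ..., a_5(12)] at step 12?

Answer: [28, 43, 37, 43, 30, 40]

Derivation:
t=0: [30, 50, 53, 56, 24, 43]
t=1: [24, 43, 21, 37, 14, 33]
t=2: [16, 22, 6, 32, 17, 23]
t=3: [16, 48, 24, 44, 19, 51]
t=4: [19, 25, 31, 22, 20, 17]
t=5: [21, 7, 37, 6, 30, 10]
t=6: [28, 29, 13, 37, 30, 40]
t=7: [42, 46, 46, 49, 44, 45]
t=8: [26, 23, 12, 30, 16, 10]
t=9: [39, 35, 21, 44, 34, 35]
t=10: [16, 22, 19, 25, 15, 14]
t=11: [27, 29, 24, 43, 30, 24]
t=12: [28, 43, 37, 43, 30, 40]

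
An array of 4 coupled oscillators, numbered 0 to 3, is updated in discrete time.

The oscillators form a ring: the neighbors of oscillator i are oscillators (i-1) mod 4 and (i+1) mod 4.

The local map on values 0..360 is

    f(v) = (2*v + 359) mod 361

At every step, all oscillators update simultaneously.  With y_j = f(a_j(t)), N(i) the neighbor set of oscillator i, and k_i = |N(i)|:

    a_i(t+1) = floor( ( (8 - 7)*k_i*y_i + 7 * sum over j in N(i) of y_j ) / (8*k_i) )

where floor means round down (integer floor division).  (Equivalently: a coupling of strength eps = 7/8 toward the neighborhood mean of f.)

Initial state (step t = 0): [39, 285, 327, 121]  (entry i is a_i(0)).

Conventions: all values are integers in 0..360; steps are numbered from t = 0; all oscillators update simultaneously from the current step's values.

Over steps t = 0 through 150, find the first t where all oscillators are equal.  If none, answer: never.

Simulating step by step:
t=0: [39, 285, 327, 121]  (not all equal)
t=1: [205, 186, 231, 190]  (not all equal)
t=2: [17, 65, 23, 66]  (not all equal)
t=3: [116, 49, 118, 49]  (not all equal)
t=4: [112, 215, 113, 215]  (not all equal)
t=5: [86, 203, 86, 203]  (not all equal)
t=6: [58, 154, 58, 154]  (not all equal)
t=7: [282, 138, 282, 138]  (not all equal)
t=8: [264, 210, 264, 210]  (not all equal)
t=9: [70, 151, 70, 151]  (not all equal)
t=10: [279, 158, 279, 158]  (not all equal)
t=11: [299, 209, 299, 209]  (not all equal)
t=12: [77, 212, 77, 212]  (not all equal)
t=13: [72, 140, 72, 140]  (not all equal)
t=14: [261, 159, 261, 159]  (not all equal)
t=15: [296, 178, 296, 178]  (not all equal)
t=16: [338, 244, 338, 244]  (not all equal)
t=17: [148, 289, 148, 289]  (not all equal)
t=18: [224, 284, 224, 284]  (not all equal)
t=19: [190, 100, 190, 100]  (not all equal)
t=20: [175, 39, 175, 39]  (not all equal)
t=21: [110, 314, 110, 314]  (not all equal)
t=22: [259, 223, 259, 223]  (not all equal)
t=23: [92, 146, 92, 146]  (not all equal)
t=24: [276, 195, 276, 195]  (not all equal)
t=25: [47, 168, 47, 168]  (not all equal)
t=26: [303, 122, 303, 122]  (not all equal)
t=27: [242, 242, 242, 242]  (all equal)

Answer: 27
Key observation: Synchronization is absorbing here: once all oscillators are equal they stay equal, and step 27 is the first all-equal step.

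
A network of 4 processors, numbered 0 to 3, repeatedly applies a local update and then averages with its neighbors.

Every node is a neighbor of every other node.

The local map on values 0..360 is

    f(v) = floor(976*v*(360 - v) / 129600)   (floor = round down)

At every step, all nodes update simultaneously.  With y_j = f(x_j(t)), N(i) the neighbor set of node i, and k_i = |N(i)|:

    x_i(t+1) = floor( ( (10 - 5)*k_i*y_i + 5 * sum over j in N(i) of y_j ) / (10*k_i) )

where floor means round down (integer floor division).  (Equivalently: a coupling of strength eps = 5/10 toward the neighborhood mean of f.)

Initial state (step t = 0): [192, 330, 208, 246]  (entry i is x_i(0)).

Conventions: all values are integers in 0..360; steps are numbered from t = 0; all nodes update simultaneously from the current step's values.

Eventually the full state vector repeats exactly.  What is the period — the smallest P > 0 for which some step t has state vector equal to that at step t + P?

Answer: 2
Key observation: The state at step 8, [228, 228, 228, 228], reappears at step 10 — and no state repeats earlier — so the cycle the system enters has period 2.

Derivation:
t=0: [192, 330, 208, 246]
t=1: [208, 152, 206, 197]
t=2: [238, 238, 238, 239]
t=3: [217, 217, 217, 217]
t=4: [233, 233, 233, 233]
t=5: [222, 222, 222, 222]
t=6: [230, 230, 230, 230]
t=7: [225, 225, 225, 225]
t=8: [228, 228, 228, 228]
t=9: [226, 226, 226, 226]
t=10: [228, 228, 228, 228]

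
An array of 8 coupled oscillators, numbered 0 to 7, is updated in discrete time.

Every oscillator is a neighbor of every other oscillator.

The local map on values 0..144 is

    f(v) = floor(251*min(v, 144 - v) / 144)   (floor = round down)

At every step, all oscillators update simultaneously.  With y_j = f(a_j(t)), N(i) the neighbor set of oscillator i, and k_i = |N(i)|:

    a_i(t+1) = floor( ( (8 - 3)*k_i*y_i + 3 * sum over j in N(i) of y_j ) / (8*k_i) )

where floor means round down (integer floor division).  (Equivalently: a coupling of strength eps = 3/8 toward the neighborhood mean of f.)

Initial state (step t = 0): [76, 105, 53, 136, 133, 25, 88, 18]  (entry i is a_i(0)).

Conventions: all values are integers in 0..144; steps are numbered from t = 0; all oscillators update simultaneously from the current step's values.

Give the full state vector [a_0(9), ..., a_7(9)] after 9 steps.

Answer: [102, 102, 102, 106, 103, 102, 98, 110]

Derivation:
t=0: [76, 105, 53, 136, 133, 25, 88, 18]
t=1: [93, 64, 78, 33, 36, 50, 81, 43]
t=2: [87, 101, 103, 70, 73, 87, 99, 79]
t=3: [98, 84, 82, 111, 112, 98, 86, 106]
t=4: [80, 94, 96, 67, 66, 80, 92, 72]
t=5: [108, 94, 92, 111, 110, 108, 96, 116]
t=6: [64, 79, 80, 61, 63, 64, 76, 56]
t=7: [110, 111, 110, 107, 109, 110, 114, 102]
t=8: [59, 58, 59, 62, 60, 59, 55, 67]
t=9: [102, 102, 102, 106, 103, 102, 98, 110]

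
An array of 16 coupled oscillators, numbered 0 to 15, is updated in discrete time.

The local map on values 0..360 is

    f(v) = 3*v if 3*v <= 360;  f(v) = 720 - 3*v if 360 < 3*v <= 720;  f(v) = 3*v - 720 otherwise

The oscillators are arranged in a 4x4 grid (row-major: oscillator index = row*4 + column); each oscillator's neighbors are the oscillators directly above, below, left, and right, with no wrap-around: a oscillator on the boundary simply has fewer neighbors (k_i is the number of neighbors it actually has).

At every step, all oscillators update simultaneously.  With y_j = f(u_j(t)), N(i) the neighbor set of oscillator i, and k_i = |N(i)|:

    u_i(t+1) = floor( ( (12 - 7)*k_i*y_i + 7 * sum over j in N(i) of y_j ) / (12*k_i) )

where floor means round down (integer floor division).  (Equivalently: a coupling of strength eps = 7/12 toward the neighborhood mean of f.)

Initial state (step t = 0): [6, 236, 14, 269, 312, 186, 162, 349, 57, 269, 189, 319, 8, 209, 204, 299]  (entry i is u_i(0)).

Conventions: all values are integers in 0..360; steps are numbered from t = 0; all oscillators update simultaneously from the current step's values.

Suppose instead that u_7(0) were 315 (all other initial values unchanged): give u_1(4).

Simulating step by step:
t=0: [6, 236, 14, 269, 312, 186, 162, 315, 57, 269, 189, 319, 8, 209, 204, 299]
t=1: [74, 48, 82, 114, 158, 147, 182, 202, 134, 120, 160, 206, 87, 81, 127, 174]
t=2: [206, 205, 230, 247, 261, 251, 200, 167, 301, 307, 242, 149, 272, 287, 273, 211]
t=3: [91, 75, 60, 81, 88, 85, 92, 171, 146, 136, 103, 174, 134, 135, 86, 144]
t=4: [256, 231, 219, 214, 267, 263, 253, 225, 291, 299, 281, 238, 306, 303, 284, 253]

Answer: u_1(4) = 231
Key observation: This trace re-runs the system from the modified initial state.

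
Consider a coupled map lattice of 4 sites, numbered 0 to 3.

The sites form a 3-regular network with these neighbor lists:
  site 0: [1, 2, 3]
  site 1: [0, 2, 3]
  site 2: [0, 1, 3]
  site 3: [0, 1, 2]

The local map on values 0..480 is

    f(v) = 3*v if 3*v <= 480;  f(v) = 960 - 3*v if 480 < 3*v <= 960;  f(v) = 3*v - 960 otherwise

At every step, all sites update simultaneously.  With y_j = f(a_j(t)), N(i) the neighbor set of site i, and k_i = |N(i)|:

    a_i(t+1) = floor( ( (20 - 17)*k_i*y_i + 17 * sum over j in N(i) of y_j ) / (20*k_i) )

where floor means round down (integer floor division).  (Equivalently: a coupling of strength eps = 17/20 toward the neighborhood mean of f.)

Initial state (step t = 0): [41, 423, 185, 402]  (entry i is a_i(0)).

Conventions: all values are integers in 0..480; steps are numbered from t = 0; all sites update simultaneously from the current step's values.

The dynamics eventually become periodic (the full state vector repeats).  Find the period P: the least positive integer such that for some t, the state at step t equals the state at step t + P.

Simulating step by step:
t=0: [41, 423, 185, 402]
t=1: [290, 265, 252, 274]
t=2: [157, 147, 141, 150]
t=3: [442, 446, 449, 445]
t=4: [377, 376, 375, 376]
t=5: [167, 168, 168, 168]
t=6: [456, 456, 456, 456]
t=7: [408, 408, 408, 408]
t=8: [264, 264, 264, 264]
t=9: [168, 168, 168, 168]
t=10: [456, 456, 456, 456]

Answer: 4
Key observation: The state at step 6, [456, 456, 456, 456], reappears at step 10 — and no state repeats earlier — so the cycle the system enters has period 4.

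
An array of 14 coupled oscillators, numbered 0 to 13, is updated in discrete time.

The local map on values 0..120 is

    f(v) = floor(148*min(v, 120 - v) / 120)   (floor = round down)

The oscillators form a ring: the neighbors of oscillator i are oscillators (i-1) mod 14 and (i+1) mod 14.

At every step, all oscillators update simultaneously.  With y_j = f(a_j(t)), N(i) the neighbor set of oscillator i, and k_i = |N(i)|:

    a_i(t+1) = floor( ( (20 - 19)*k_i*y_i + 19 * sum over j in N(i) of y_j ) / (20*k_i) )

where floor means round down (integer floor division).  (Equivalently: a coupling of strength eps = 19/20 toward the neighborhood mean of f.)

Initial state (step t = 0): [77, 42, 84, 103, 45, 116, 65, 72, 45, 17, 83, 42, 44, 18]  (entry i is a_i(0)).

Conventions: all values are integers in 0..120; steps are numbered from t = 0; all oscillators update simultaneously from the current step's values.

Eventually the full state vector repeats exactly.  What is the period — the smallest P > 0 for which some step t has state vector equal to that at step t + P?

Simulating step by step:
t=0: [77, 42, 84, 103, 45, 116, 65, 72, 45, 17, 83, 42, 44, 18]
t=1: [37, 48, 35, 48, 14, 58, 33, 60, 40, 48, 35, 49, 37, 51]
t=2: [59, 44, 58, 31, 62, 30, 70, 45, 65, 46, 58, 44, 60, 45]
t=3: [55, 70, 47, 69, 39, 64, 46, 63, 56, 68, 55, 71, 55, 72]
t=4: [60, 61, 61, 52, 64, 52, 68, 62, 67, 67, 62, 66, 59, 66]
t=5: [69, 72, 68, 70, 64, 66, 67, 64, 67, 67, 65, 71, 66, 72]
t=6: [59, 62, 60, 66, 63, 66, 67, 65, 66, 65, 62, 66, 59, 63]
t=7: [70, 72, 68, 71, 66, 67, 66, 65, 66, 68, 66, 71, 68, 71]
t=8: [59, 62, 59, 64, 62, 65, 66, 66, 65, 65, 62, 64, 60, 62]
t=9: [71, 71, 70, 71, 68, 68, 66, 66, 66, 68, 68, 72, 70, 72]
t=10: [59, 60, 60, 62, 62, 64, 65, 66, 65, 64, 61, 62, 59, 60]
t=11: [73, 73, 72, 72, 70, 69, 67, 66, 67, 69, 70, 71, 72, 72]
t=12: [57, 57, 58, 59, 60, 62, 64, 65, 64, 62, 61, 60, 59, 58]
t=13: [70, 70, 71, 72, 71, 71, 69, 68, 69, 70, 72, 72, 72, 71]
t=14: [60, 60, 60, 59, 59, 60, 62, 62, 62, 60, 59, 59, 59, 60]
t=15: [74, 74, 73, 72, 72, 71, 72, 71, 72, 71, 72, 72, 72, 73]
t=16: [56, 56, 57, 58, 59, 59, 59, 59, 59, 59, 59, 59, 58, 57]
t=17: [69, 69, 70, 71, 71, 72, 72, 72, 72, 72, 72, 71, 71, 70]
t=18: [61, 61, 61, 60, 59, 59, 59, 59, 59, 59, 59, 59, 60, 61]
t=19: [72, 72, 72, 72, 72, 72, 72, 72, 72, 72, 72, 72, 72, 72]
t=20: [59, 59, 59, 59, 59, 59, 59, 59, 59, 59, 59, 59, 59, 59]
t=21: [72, 72, 72, 72, 72, 72, 72, 72, 72, 72, 72, 72, 72, 72]

Answer: 2
Key observation: The state at step 19, [72, 72, 72, 72, 72, 72, 72, 72, 72, 72, 72, 72, 72, 72], reappears at step 21 — and no state repeats earlier — so the cycle the system enters has period 2.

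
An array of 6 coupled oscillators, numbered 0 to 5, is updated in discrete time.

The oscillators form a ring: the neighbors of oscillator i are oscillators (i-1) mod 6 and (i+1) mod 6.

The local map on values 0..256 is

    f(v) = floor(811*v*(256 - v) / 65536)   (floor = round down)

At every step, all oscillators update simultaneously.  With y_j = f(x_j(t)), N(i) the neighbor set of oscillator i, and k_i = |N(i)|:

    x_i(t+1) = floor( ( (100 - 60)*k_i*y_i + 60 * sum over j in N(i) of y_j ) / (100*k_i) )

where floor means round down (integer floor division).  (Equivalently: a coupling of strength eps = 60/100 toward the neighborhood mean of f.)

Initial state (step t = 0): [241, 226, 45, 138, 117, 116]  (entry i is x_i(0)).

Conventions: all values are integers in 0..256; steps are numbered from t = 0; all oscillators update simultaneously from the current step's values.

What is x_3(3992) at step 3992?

Simulating step by step:
t=0: [241, 226, 45, 138, 117, 116]
t=1: [102, 81, 132, 175, 200, 153]
t=2: [188, 188, 185, 172, 166, 177]
t=3: [162, 159, 165, 175, 178, 171]
t=4: [185, 187, 183, 176, 174, 179]
t=5: [163, 161, 165, 171, 173, 169]
t=6: [185, 187, 184, 180, 178, 181]
t=7: [162, 161, 163, 167, 169, 166]
t=8: [187, 188, 186, 183, 182, 184]
t=9: [159, 159, 161, 164, 164, 162]
t=10: [189, 189, 188, 186, 186, 188]
t=11: [156, 156, 158, 160, 160, 158]
t=12: [192, 192, 191, 190, 190, 191]
t=13: [152, 152, 153, 154, 154, 153]
t=14: [195, 195, 194, 194, 194, 194]
t=15: [147, 147, 147, 148, 148, 147]
t=16: [198, 198, 197, 197, 197, 197]
t=17: [142, 142, 142, 143, 143, 142]
t=18: [200, 200, 199, 199, 199, 199]
t=19: [138, 138, 139, 140, 140, 139]
t=20: [201, 201, 200, 200, 200, 200]
t=21: [136, 136, 137, 138, 138, 137]
t=22: [201, 201, 201, 201, 201, 201]
t=23: [136, 136, 136, 136, 136, 136]
t=24: [201, 201, 201, 201, 201, 201]

Answer: x_3(3992) = 201
Key observation: The state at step 22, [201, 201, 201, 201, 201, 201], reappears at step 24: the system is in a cycle of period 2 from step 22 on.  Therefore the state at step 3992 equals the state at step 22 + ((3992 - 22) mod 2) = 22, which is [201, 201, 201, 201, 201, 201].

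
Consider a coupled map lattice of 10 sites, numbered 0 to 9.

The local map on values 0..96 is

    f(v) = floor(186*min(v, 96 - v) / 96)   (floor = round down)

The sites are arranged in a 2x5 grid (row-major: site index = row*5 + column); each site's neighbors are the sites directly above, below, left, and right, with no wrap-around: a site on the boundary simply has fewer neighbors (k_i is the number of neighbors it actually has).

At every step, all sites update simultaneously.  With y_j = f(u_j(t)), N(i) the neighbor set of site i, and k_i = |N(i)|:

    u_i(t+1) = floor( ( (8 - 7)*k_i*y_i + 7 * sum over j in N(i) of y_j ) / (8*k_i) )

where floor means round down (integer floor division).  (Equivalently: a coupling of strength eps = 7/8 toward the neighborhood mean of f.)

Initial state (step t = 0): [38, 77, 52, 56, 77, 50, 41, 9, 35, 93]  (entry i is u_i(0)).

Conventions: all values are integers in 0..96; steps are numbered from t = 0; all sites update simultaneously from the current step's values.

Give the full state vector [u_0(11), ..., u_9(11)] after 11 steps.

Simulating step by step:
t=0: [38, 77, 52, 56, 77, 50, 41, 9, 35, 93]
t=1: [63, 73, 48, 64, 40, 77, 51, 69, 37, 45]
t=2: [42, 76, 57, 78, 74, 70, 49, 79, 67, 75]
t=3: [48, 76, 39, 54, 37, 81, 46, 68, 37, 47]
t=4: [40, 79, 59, 73, 84, 83, 46, 75, 74, 73]
t=5: [34, 73, 42, 45, 41, 75, 39, 63, 42, 33]
t=6: [44, 69, 66, 81, 75, 66, 52, 77, 72, 77]
t=7: [58, 73, 41, 45, 33, 81, 53, 59, 35, 42]
t=8: [41, 74, 68, 71, 81, 71, 52, 75, 78, 67]
t=9: [49, 68, 44, 40, 49, 77, 48, 55, 46, 34]
t=10: [50, 85, 71, 86, 73, 85, 60, 87, 75, 86]
t=11: [29, 62, 22, 40, 22, 71, 25, 47, 21, 39]

Answer: [29, 62, 22, 40, 22, 71, 25, 47, 21, 39]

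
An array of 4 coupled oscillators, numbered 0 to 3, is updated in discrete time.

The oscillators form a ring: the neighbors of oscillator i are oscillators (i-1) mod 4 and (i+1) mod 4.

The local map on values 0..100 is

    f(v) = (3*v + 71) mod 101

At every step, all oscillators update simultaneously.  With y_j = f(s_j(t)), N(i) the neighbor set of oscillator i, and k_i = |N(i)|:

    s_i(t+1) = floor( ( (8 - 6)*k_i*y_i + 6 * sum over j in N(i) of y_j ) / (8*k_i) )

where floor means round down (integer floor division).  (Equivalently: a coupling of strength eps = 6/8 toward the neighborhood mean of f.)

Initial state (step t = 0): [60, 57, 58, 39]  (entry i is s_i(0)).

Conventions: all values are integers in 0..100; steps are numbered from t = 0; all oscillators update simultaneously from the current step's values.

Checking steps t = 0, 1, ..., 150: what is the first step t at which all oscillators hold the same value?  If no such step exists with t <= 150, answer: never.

Simulating step by step:
t=0: [60, 57, 58, 39]  (not all equal)
t=1: [59, 44, 58, 56]  (not all equal)
t=2: [25, 33, 25, 42]  (not all equal)
t=3: [73, 51, 73, 57]  (not all equal)
t=4: [45, 71, 45, 76]  (not all equal)
t=5: [68, 23, 68, 27]  (not all equal)
t=6: [52, 64, 52, 67]  (not all equal)
t=7: [55, 34, 55, 36]  (not all equal)
t=8: [64, 43, 64, 45]  (not all equal)
t=9: [53, 70, 53, 46]  (not all equal)
t=10: [39, 40, 39, 22]  (not all equal)
t=11: [69, 87, 69, 74]  (not all equal)
t=12: [64, 64, 64, 79]  (not all equal)
t=13: [40, 61, 40, 47]  (not all equal)
t=14: [45, 80, 45, 70]  (not all equal)
t=15: [33, 5, 33, 22]  (not all equal)
t=16: [63, 73, 63, 60]  (not all equal)
t=17: [65, 65, 65, 55]  (not all equal)
t=18: [52, 64, 52, 56]  (not all equal)
t=19: [43, 34, 43, 28]  (not all equal)
t=20: [72, 92, 72, 87]  (not all equal)
t=21: [48, 74, 48, 71]  (not all equal)
t=22: [68, 32, 68, 30]  (not all equal)
t=23: [65, 71, 65, 69]  (not all equal)
t=24: [75, 68, 75, 67]  (not all equal)
t=25: [77, 88, 77, 88]  (not all equal)
t=26: [49, 83, 49, 83]  (not all equal)
t=27: [16, 16, 16, 16]  (all equal)

Answer: 27
Key observation: Synchronization is absorbing here: once all oscillators are equal they stay equal, and step 27 is the first all-equal step.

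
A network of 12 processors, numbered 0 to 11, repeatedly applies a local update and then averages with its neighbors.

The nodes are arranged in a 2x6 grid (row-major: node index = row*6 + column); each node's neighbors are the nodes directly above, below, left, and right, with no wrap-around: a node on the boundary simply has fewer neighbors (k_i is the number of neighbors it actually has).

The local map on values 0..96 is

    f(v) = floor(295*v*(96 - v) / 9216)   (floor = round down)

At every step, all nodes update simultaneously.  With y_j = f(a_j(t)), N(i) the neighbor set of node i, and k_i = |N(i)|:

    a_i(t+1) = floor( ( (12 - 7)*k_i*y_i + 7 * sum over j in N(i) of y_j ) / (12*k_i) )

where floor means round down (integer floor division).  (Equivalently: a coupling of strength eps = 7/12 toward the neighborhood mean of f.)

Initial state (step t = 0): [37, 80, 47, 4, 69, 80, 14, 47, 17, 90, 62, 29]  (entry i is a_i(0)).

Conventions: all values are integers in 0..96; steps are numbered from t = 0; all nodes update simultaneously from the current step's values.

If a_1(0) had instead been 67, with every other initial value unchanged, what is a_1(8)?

Simulating step by step:
t=0: [37, 67, 47, 4, 69, 80, 14, 47, 17, 90, 62, 29]
t=1: [57, 67, 52, 33, 47, 51, 56, 57, 49, 30, 54, 57]
t=2: [68, 67, 69, 68, 71, 72, 71, 69, 70, 67, 70, 71]
t=3: [59, 60, 59, 59, 56, 55, 58, 58, 59, 60, 58, 56]
t=4: [69, 69, 69, 69, 70, 71, 69, 69, 69, 69, 70, 71]
t=5: [59, 59, 59, 58, 57, 56, 59, 59, 59, 58, 57, 56]
t=6: [69, 69, 69, 70, 70, 71, 69, 69, 69, 70, 70, 71]
t=7: [59, 59, 58, 58, 57, 56, 59, 59, 58, 58, 57, 56]
t=8: [69, 69, 69, 70, 70, 71, 69, 69, 69, 70, 70, 71]

Answer: a_1(8) = 69
Key observation: This trace re-runs the system from the modified initial state.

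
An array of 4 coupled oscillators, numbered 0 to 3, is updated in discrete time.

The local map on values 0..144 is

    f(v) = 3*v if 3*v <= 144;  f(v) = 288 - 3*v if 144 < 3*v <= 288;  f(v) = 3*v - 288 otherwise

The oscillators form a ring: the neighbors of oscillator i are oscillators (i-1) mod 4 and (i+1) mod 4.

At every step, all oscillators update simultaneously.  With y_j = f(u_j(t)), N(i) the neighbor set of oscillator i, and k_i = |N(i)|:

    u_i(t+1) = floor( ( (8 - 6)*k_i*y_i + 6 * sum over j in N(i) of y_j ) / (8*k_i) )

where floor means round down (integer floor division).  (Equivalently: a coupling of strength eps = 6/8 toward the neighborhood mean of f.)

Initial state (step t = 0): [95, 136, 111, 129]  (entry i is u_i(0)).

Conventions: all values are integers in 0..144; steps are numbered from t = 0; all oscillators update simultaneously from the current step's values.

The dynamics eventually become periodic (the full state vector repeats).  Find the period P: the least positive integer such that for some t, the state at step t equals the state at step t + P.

Simulating step by step:
t=0: [95, 136, 111, 129]
t=1: [82, 48, 93, 42]
t=2: [111, 55, 103, 50]
t=3: [109, 55, 103, 59]
t=4: [97, 53, 93, 50]
t=5: [100, 36, 102, 39]
t=6: [87, 38, 88, 40]
t=7: [94, 47, 93, 49]
t=8: [107, 40, 108, 40]
t=9: [98, 55, 99, 55]
t=10: [93, 36, 94, 36]
t=11: [83, 32, 82, 32]
t=12: [81, 54, 82, 54]
t=13: [105, 64, 105, 64]
t=14: [78, 44, 78, 44]
t=15: [112, 73, 112, 73]
t=16: [63, 53, 63, 53]
t=17: [121, 106, 121, 106]
t=18: [41, 63, 41, 63]
t=19: [105, 117, 105, 117]
t=20: [54, 36, 54, 36]
t=21: [112, 121, 112, 121]
t=22: [68, 54, 68, 54]
t=23: [115, 94, 115, 94]
t=24: [18, 44, 18, 44]
t=25: [112, 73, 112, 73]

Answer: 10
Key observation: The state at step 15, [112, 73, 112, 73], reappears at step 25 — and no state repeats earlier — so the cycle the system enters has period 10.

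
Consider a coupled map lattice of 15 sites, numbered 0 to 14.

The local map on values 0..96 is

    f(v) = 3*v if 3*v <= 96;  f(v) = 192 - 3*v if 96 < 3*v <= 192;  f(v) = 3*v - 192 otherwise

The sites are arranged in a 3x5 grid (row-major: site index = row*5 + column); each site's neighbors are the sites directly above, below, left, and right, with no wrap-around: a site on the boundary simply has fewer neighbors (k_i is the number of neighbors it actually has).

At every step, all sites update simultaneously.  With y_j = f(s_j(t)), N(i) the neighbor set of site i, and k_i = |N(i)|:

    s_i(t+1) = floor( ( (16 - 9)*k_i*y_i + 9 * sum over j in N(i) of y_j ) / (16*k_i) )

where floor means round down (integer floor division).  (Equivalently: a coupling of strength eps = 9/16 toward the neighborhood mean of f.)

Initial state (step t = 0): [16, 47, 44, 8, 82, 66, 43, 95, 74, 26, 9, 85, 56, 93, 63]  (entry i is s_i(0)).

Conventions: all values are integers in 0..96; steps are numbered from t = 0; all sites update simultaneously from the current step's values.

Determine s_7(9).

Simulating step by step:
t=0: [16, 47, 44, 8, 82, 66, 43, 95, 74, 26, 9, 85, 56, 93, 63]
t=1: [37, 54, 57, 37, 52, 28, 57, 65, 52, 50, 31, 48, 56, 48, 47]
t=2: [67, 36, 30, 52, 50, 73, 32, 15, 40, 41, 77, 46, 29, 41, 47]
t=3: [35, 73, 70, 54, 47, 38, 71, 68, 62, 61, 39, 65, 69, 69, 61]
t=4: [67, 35, 20, 27, 33, 68, 26, 13, 11, 16, 55, 22, 12, 12, 10]
t=5: [31, 65, 65, 70, 76, 26, 62, 46, 43, 50, 33, 55, 42, 34, 36]
t=6: [63, 20, 15, 27, 32, 70, 25, 43, 56, 52, 70, 42, 60, 79, 73]
t=7: [23, 49, 57, 66, 74, 25, 61, 49, 42, 43, 31, 48, 37, 31, 34]
t=8: [63, 38, 27, 24, 32, 64, 33, 44, 57, 62, 75, 55, 70, 85, 83]
t=9: [23, 67, 74, 68, 63, 24, 63, 56, 37, 35, 22, 38, 36, 45, 44]

Answer: s_7(9) = 56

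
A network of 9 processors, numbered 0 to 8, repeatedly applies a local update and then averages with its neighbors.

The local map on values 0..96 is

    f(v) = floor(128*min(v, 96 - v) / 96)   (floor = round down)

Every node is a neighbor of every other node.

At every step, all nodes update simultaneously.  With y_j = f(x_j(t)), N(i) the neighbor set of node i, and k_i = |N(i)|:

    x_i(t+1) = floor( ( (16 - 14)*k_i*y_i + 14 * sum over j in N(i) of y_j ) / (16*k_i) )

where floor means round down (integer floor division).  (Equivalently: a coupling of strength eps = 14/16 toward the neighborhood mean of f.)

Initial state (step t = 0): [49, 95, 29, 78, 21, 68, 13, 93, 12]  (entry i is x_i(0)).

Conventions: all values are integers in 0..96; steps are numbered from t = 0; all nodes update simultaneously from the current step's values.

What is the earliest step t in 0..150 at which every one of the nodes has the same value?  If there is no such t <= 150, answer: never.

Simulating step by step:
t=0: [49, 95, 29, 78, 21, 68, 13, 93, 12]  (not all equal)
t=1: [25, 24, 25, 25, 25, 25, 25, 24, 25]  (not all equal)
t=2: [32, 32, 32, 32, 32, 32, 32, 32, 32]  (all equal)

Answer: 2
Key observation: Synchronization is absorbing here: once all nodes are equal they stay equal, and step 2 is the first all-equal step.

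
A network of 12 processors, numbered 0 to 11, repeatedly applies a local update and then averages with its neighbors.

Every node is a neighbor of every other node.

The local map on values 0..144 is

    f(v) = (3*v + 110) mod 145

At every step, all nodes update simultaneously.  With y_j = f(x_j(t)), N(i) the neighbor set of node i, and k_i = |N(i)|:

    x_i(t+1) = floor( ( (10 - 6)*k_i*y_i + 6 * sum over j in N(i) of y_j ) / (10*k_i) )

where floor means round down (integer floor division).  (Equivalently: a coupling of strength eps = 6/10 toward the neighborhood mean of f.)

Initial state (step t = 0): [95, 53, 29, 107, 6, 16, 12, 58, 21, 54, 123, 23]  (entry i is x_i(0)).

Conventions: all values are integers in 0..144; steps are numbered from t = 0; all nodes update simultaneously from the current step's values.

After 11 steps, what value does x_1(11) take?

Answer: x_1(11) = 87

Derivation:
t=0: [95, 53, 29, 107, 6, 16, 12, 58, 21, 54, 123, 23]
t=1: [87, 93, 69, 99, 95, 55, 51, 99, 60, 94, 66, 62]
t=2: [78, 84, 59, 90, 86, 95, 90, 90, 50, 85, 56, 52]
t=3: [82, 88, 112, 94, 90, 99, 94, 94, 103, 89, 109, 105]
t=4: [78, 85, 59, 91, 87, 96, 91, 91, 100, 86, 56, 102]
t=5: [83, 91, 114, 97, 93, 102, 97, 97, 106, 92, 111, 108]
t=6: [85, 93, 67, 99, 95, 104, 99, 99, 108, 94, 64, 111]
t=7: [83, 91, 64, 97, 93, 102, 97, 97, 106, 92, 61, 59]
t=8: [84, 92, 64, 98, 94, 104, 98, 98, 108, 93, 61, 109]
t=9: [79, 87, 58, 94, 90, 100, 94, 94, 104, 88, 55, 55]
t=10: [88, 97, 117, 104, 100, 110, 104, 104, 114, 98, 114, 114]
t=11: [78, 87, 58, 95, 90, 51, 95, 95, 55, 88, 55, 55]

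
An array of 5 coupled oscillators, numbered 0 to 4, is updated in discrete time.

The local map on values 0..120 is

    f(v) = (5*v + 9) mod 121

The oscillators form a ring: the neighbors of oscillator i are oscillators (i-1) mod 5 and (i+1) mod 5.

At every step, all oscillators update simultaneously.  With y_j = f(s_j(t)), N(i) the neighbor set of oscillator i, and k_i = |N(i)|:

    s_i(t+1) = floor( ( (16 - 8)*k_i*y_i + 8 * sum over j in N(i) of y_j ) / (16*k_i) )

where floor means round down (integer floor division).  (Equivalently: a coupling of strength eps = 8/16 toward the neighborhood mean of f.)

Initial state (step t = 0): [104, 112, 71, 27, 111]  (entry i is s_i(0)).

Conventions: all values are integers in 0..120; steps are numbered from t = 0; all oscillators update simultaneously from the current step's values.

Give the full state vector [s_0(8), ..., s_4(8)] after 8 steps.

Simulating step by step:
t=0: [104, 112, 71, 27, 111]
t=1: [63, 54, 27, 31, 57]
t=2: [63, 44, 31, 40, 57]
t=3: [81, 85, 70, 67, 68]
t=4: [70, 77, 101, 107, 91]
t=5: [91, 52, 37, 62, 94]
t=6: [86, 57, 62, 85, 102]
t=7: [59, 64, 69, 63, 54]
t=8: [62, 87, 98, 78, 54]

Answer: [62, 87, 98, 78, 54]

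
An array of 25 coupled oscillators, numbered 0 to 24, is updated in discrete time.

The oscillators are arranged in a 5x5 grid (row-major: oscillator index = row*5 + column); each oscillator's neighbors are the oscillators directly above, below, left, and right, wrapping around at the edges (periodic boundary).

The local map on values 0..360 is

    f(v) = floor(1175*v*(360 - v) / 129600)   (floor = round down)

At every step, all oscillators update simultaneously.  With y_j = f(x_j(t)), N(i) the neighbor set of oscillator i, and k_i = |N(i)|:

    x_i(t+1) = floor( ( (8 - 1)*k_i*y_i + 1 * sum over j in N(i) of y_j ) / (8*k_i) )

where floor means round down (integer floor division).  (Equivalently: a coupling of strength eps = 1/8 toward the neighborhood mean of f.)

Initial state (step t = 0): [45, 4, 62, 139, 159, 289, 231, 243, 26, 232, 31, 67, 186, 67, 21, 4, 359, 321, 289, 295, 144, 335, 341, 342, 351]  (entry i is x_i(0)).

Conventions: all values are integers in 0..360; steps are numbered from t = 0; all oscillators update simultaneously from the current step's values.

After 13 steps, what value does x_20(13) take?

Answer: x_20(13) = 283

Derivation:
t=0: [45, 4, 62, 139, 159, 289, 231, 243, 26, 232, 31, 67, 186, 67, 21, 4, 359, 321, 289, 295, 144, 335, 341, 342, 351]
t=1: [136, 30, 165, 261, 274, 186, 256, 250, 98, 254, 94, 175, 279, 174, 78, 27, 14, 115, 178, 160, 254, 76, 63, 65, 49]
t=2: [267, 109, 277, 233, 214, 287, 239, 248, 234, 242, 224, 278, 212, 285, 207, 95, 63, 245, 287, 275, 235, 187, 176, 177, 149]
t=3: [227, 247, 215, 267, 280, 197, 257, 251, 263, 257, 269, 211, 276, 200, 280, 228, 178, 252, 195, 215, 264, 286, 289, 288, 282]
t=4: [269, 252, 275, 225, 206, 285, 242, 247, 233, 238, 226, 279, 217, 282, 209, 270, 287, 245, 286, 276, 229, 197, 191, 192, 202]
t=5: [224, 245, 217, 273, 283, 200, 253, 253, 265, 262, 267, 209, 274, 206, 279, 222, 195, 252, 197, 214, 269, 285, 288, 288, 286]
t=6: [271, 254, 274, 216, 200, 284, 248, 244, 230, 231, 229, 280, 219, 280, 210, 274, 285, 245, 286, 277, 222, 198, 192, 192, 194]
t=7: [222, 243, 219, 280, 286, 202, 247, 255, 268, 268, 265, 208, 272, 209, 279, 216, 198, 252, 197, 212, 274, 285, 288, 288, 287]
t=8: [272, 256, 271, 205, 195, 283, 254, 242, 224, 223, 232, 281, 223, 279, 210, 278, 285, 246, 286, 278, 215, 198, 192, 191, 192]
t=9: [221, 241, 224, 285, 288, 203, 241, 257, 273, 274, 263, 206, 270, 210, 279, 209, 198, 252, 197, 210, 278, 285, 288, 288, 288]
t=10: [272, 258, 269, 195, 191, 282, 261, 239, 217, 214, 235, 282, 225, 278, 210, 281, 285, 246, 286, 279, 209, 198, 192, 191, 191]
t=11: [221, 238, 227, 288, 289, 205, 232, 260, 278, 280, 260, 204, 269, 212, 279, 205, 198, 251, 197, 208, 281, 285, 288, 288, 289]
t=12: [272, 261, 266, 191, 189, 282, 268, 235, 208, 205, 239, 283, 226, 277, 210, 283, 285, 247, 286, 280, 205, 198, 192, 191, 189]
t=13: [221, 234, 231, 289, 290, 205, 223, 264, 283, 285, 256, 202, 268, 214, 279, 201, 198, 251, 197, 207, 283, 285, 288, 288, 290]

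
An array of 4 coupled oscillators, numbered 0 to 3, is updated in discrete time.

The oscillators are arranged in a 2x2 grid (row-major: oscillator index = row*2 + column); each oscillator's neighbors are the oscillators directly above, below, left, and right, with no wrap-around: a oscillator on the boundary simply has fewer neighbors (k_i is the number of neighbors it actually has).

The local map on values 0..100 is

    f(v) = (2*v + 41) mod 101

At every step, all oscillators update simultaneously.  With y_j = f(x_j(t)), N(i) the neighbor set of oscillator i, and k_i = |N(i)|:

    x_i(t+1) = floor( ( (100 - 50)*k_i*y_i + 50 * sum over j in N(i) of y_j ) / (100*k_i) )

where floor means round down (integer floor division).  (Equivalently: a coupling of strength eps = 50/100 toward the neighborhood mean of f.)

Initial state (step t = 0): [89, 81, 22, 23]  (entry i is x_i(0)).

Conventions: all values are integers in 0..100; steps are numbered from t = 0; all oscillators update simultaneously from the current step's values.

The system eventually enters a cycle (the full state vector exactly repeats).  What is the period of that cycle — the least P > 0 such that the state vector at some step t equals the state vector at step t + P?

Answer: 3
Key observation: The state at step 33, [47, 68, 60, 81], reappears at step 36 — and no state repeats earlier — so the cycle the system enters has period 3.

Derivation:
t=0: [89, 81, 22, 23]
t=1: [30, 26, 68, 65]
t=2: [42, 64, 55, 77]
t=3: [41, 63, 54, 76]
t=4: [39, 61, 52, 74]
t=5: [35, 57, 48, 70]
t=6: [27, 49, 40, 62]
t=7: [62, 58, 49, 46]
t=8: [55, 52, 43, 39]
t=9: [42, 39, 30, 26]
t=10: [16, 38, 29, 51]
t=11: [65, 36, 78, 49]
t=12: [62, 33, 75, 46]
t=13: [56, 27, 69, 40]
t=14: [69, 65, 57, 53]
t=15: [70, 66, 58, 54]
t=16: [72, 68, 60, 56]
t=17: [76, 72, 64, 60]
t=18: [84, 80, 72, 68]
t=19: [49, 70, 62, 84]
t=20: [55, 51, 43, 39]
t=21: [42, 38, 30, 26]
t=22: [16, 37, 29, 50]
t=23: [64, 35, 77, 48]
t=24: [60, 31, 73, 44]
t=25: [52, 23, 65, 36]
t=26: [61, 57, 49, 45]
t=27: [54, 50, 42, 38]
t=28: [40, 36, 28, 24]
t=29: [37, 33, 75, 71]
t=30: [31, 27, 69, 65]
t=31: [44, 65, 57, 78]
t=32: [45, 66, 58, 79]
t=33: [47, 68, 60, 81]
t=34: [51, 46, 38, 34]
t=35: [33, 28, 20, 16]
t=36: [47, 68, 60, 81]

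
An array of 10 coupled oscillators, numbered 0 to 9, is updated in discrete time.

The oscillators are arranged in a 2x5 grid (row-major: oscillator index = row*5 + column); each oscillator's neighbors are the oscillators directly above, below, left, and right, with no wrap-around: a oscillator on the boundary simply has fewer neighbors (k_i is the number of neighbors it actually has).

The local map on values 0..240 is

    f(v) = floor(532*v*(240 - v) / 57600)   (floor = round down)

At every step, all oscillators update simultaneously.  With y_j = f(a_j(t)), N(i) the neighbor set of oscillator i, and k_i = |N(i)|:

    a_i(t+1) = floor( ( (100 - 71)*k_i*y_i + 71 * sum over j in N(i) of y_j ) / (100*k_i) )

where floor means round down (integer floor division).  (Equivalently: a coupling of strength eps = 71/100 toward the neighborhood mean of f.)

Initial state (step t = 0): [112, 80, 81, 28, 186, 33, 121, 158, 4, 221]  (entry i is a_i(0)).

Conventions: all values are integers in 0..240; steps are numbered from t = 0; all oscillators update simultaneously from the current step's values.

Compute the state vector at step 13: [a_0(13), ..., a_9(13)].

Simulating step by step:
t=0: [112, 80, 81, 28, 186, 33, 121, 158, 4, 221]
t=1: [102, 124, 103, 67, 59, 111, 109, 95, 52, 46]
t=2: [131, 130, 124, 106, 95, 130, 130, 119, 100, 90]
t=3: [131, 131, 131, 129, 127, 131, 132, 131, 129, 126]
t=4: [131, 131, 131, 131, 132, 131, 131, 131, 131, 132]
t=5: [131, 131, 131, 131, 131, 131, 131, 131, 131, 131]
t=6: [131, 131, 131, 131, 131, 131, 131, 131, 131, 131]
t=7: [131, 131, 131, 131, 131, 131, 131, 131, 131, 131]
t=8: [131, 131, 131, 131, 131, 131, 131, 131, 131, 131]
t=9: [131, 131, 131, 131, 131, 131, 131, 131, 131, 131]
t=10: [131, 131, 131, 131, 131, 131, 131, 131, 131, 131]
t=11: [131, 131, 131, 131, 131, 131, 131, 131, 131, 131]
t=12: [131, 131, 131, 131, 131, 131, 131, 131, 131, 131]
t=13: [131, 131, 131, 131, 131, 131, 131, 131, 131, 131]

Answer: [131, 131, 131, 131, 131, 131, 131, 131, 131, 131]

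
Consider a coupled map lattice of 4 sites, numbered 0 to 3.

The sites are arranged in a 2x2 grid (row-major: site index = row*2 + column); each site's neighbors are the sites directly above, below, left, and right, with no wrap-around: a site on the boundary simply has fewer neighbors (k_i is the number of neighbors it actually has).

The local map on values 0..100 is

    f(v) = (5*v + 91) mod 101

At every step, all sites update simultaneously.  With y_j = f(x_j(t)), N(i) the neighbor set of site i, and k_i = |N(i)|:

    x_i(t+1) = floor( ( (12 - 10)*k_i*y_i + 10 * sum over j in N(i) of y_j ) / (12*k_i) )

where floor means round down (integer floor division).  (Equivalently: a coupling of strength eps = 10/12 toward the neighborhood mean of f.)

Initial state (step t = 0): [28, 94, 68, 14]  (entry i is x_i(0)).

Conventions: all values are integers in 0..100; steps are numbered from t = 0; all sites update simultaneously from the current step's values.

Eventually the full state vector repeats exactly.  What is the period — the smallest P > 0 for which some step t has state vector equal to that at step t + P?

Answer: 24
Key observation: The state at step 58, [74, 78, 78, 74], reappears at step 82 — and no state repeats earlier — so the cycle the system enters has period 24.

Derivation:
t=0: [28, 94, 68, 14]
t=1: [39, 46, 41, 44]
t=2: [60, 41, 54, 48]
t=3: [78, 64, 58, 68]
t=4: [48, 44, 56, 39]
t=5: [36, 48, 58, 45]
t=6: [55, 38, 47, 46]
t=7: [53, 46, 37, 45]
t=8: [47, 30, 39, 40]
t=9: [55, 53, 60, 66]
t=10: [69, 42, 48, 61]
t=11: [58, 68, 56, 68]
t=12: [52, 48, 55, 44]
t=13: [45, 28, 33, 39]
t=14: [36, 45, 49, 48]
t=15: [30, 42, 45, 23]
t=16: [53, 34, 20, 47]
t=17: [70, 41, 46, 65]
t=18: [52, 36, 23, 48]
t=19: [38, 43, 32, 35]
t=20: [34, 60, 67, 32]
t=21: [55, 59, 48, 54]
t=22: [56, 64, 55, 55]
t=23: [40, 55, 65, 39]
t=24: [46, 82, 74, 45]
t=25: [67, 29, 22, 66]
t=26: [59, 21, 32, 58]
t=27: [73, 82, 75, 73]
t=28: [74, 59, 53, 74]
t=29: [66, 61, 56, 66]
t=30: [69, 29, 25, 69]
t=31: [25, 32, 29, 25]
t=32: [36, 19, 17, 36]
t=33: [78, 71, 70, 78]
t=34: [45, 71, 70, 45]
t=35: [35, 17, 17, 35]
t=36: [73, 65, 65, 73]
t=37: [18, 45, 45, 18]
t=38: [24, 68, 68, 24]
t=39: [24, 12, 12, 24]
t=40: [43, 15, 15, 43]
t=41: [54, 13, 13, 54]
t=42: [55, 57, 57, 55]
t=43: [71, 64, 64, 71]
t=44: [12, 36, 36, 12]
t=45: [65, 53, 53, 65]
t=46: [46, 18, 18, 46]
t=47: [69, 28, 28, 69]
t=48: [29, 31, 31, 29]
t=49: [42, 35, 35, 42]
t=50: [69, 93, 93, 69]
t=51: [47, 35, 35, 47]
t=52: [57, 29, 29, 57]
t=53: [40, 66, 66, 40]
t=54: [29, 77, 77, 29]
t=55: [65, 40, 40, 65]
t=56: [76, 24, 24, 76]
t=57: [18, 57, 57, 18]
t=58: [74, 78, 78, 74]
t=59: [73, 60, 60, 73]
t=60: [82, 58, 58, 82]
t=61: [81, 93, 93, 81]
t=62: [57, 85, 85, 57]
t=63: [21, 62, 62, 21]
t=64: [97, 95, 95, 97]
t=65: [62, 69, 69, 62]
t=66: [43, 87, 87, 43]
t=67: [18, 6, 6, 18]
t=68: [30, 70, 70, 30]
t=69: [37, 38, 38, 37]
t=70: [78, 74, 74, 78]
t=71: [60, 73, 73, 60]
t=72: [58, 82, 82, 58]
t=73: [93, 81, 81, 93]
t=74: [85, 57, 57, 85]
t=75: [62, 21, 21, 62]
t=76: [95, 97, 97, 95]
t=77: [69, 62, 62, 69]
t=78: [87, 43, 43, 87]
t=79: [6, 18, 18, 6]
t=80: [70, 30, 30, 70]
t=81: [38, 37, 37, 38]
t=82: [74, 78, 78, 74]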